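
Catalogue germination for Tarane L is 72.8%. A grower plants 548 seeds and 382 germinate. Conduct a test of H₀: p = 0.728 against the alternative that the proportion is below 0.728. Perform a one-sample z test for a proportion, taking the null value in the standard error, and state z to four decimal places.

z = -1.6266

p̂ = 382/548 = 0.697080.
Standard error under H₀: √(0.728×0.272/548) = 0.019009.
z = (0.697080 − 0.728)/0.019009 = -0.030920/0.019009 = -1.6266.
p-value = P(Z < -1.627) ≈ 0.0519.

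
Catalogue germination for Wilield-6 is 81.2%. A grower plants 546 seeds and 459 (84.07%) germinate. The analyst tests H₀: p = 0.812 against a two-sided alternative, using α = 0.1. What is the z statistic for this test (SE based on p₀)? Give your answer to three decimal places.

z = 1.714

p̂ = 459/546 = 0.84066.
Under H₀, SE = √(0.812·0.188/546) = √(0.00027959) = 0.01672.
z = (0.84066 − 0.812)/0.01672 = 0.02866/0.01672 = 1.714.
Two-sided p-value ≈ 2·Φ(−1.714) = 0.0865; since p < α = 0.1, reject H₀.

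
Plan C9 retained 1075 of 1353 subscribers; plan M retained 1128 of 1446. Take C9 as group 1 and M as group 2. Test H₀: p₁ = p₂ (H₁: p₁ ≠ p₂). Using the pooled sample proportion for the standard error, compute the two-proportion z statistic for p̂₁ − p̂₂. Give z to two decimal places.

p̂₁ = 1075/1353 = 0.7945, p̂₂ = 1128/1446 = 0.7801.
Pooled p̂ = (1075+1128)/(1353+1446) = 2203/2799 = 0.7871.
SE = √(p̂(1−p̂)(1/n₁+1/n₂)) = √(0.7871·0.2129·0.00143066) = √(0.000239768) = 0.0155.
z = (0.7945 − 0.7801)/0.0155 = 0.0144/0.0155 = 0.93.

z = 0.93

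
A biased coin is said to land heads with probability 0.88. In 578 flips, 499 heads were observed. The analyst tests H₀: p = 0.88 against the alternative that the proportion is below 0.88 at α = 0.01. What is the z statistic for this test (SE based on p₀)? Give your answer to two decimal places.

p̂ = 499/578 ≈ 0.86332.
SE = √(p₀(1−p₀)/n) = √(0.1056/578) = 0.01352.
z = (0.86332 − 0.88)/0.01352 = -0.01668/0.01352 = -1.23.
p-value = P(Z < -1.234) ≈ 0.1086, so at α = 0.01 we fail to reject H₀.

z = -1.23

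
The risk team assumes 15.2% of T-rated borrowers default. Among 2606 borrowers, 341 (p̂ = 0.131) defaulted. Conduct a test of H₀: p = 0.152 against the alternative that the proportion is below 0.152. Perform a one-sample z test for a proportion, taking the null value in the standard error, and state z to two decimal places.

z = -3.01

p̂ = 341/2606 = 0.1309.
SE = √(p₀(1−p₀)/n) = √(0.1289/2606) = 0.0070.
z = (0.1309 − 0.152)/0.0070 = -0.0211/0.0070 = -3.01.
p-value = P(Z < -3.007) ≈ 0.0013.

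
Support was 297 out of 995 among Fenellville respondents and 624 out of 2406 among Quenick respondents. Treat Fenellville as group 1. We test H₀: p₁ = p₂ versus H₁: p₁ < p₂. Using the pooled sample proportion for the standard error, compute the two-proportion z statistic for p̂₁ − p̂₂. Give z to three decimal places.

p̂₁ = 297/995 = 0.29849, p̂₂ = 624/2406 = 0.25935.
Pooled p̂ = (297+624)/(995+2406) = 921/3401 = 0.27080.
SE = √(0.197469 × 0.00142065) = 0.01675.
z = (0.29849 − 0.25935)/0.01675 = 0.03914/0.01675 = 2.337.

z = 2.337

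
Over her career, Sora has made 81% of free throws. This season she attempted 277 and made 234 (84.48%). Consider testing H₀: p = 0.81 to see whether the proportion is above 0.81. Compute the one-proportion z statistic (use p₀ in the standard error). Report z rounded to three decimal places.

p̂ = 234/277 ≈ 0.84477.
Under H₀, SE = √(0.81·0.19/277) = √(0.000555596) = 0.02357.
z = (0.84477 − 0.81)/0.02357 = 0.03477/0.02357 = 1.475.
p-value = P(Z > 1.475) ≈ 0.0701.

z = 1.475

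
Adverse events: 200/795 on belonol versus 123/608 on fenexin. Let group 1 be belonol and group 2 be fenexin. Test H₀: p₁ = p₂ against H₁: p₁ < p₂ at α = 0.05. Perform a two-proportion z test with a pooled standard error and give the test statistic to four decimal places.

z = 2.1724

p̂₁ = 200/795 = 0.251572, p̂₂ = 123/608 = 0.202303.
Pooled p̂ = (200+123)/(795+608) = 323/1403 = 0.230221.
SE = √(p̂(1−p̂)(1/n₁+1/n₂)) = √(0.230221·0.769779·0.0029026) = √(0.000514396) = 0.022680.
z = (0.251572 − 0.202303)/0.022680 = 0.049269/0.022680 = 2.1724.
p-value = P(Z < 2.172) ≈ 0.9851. With α = 0.05, fail to reject H₀.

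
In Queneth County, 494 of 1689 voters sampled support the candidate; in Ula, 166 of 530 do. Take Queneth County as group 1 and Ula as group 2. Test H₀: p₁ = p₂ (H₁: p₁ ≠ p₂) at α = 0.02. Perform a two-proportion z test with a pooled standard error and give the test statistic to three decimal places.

p̂₁ = 494/1689 = 0.29248, p̂₂ = 166/530 = 0.31321.
Pooled p̂ = (494+166)/(1689+530) = 660/2219 = 0.29743.
SE = √(0.208966 × 0.00247886) = 0.02276.
z = (0.29248 − 0.31321)/0.02276 = -0.02073/0.02276 = -0.911.
p-value = 2·P(Z > 0.911) ≈ 0.3625. With α = 0.02, fail to reject H₀.

z = -0.911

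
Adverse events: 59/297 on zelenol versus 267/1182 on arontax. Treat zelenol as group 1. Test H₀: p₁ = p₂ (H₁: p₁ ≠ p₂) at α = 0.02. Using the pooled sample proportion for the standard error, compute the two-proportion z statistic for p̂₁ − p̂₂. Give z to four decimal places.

z = -1.0122

p̂₁ = 59/297 ≈ 0.198653, p̂₂ = 267/1182 ≈ 0.225888.
Pooled p̂ = (59+267)/(297+1182) = 326/1479 = 0.220419.
SE = √(0.171835 × 0.00421303) = 0.026906.
z = (0.198653 − 0.225888)/0.026906 = -0.027235/0.026906 = -1.0122.
Two-sided p-value ≈ 2·Φ(−1.012) = 0.3114; since p > α = 0.02, fail to reject H₀.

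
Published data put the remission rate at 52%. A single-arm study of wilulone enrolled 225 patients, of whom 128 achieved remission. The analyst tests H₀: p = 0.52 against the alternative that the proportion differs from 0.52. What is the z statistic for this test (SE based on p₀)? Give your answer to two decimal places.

p̂ = 128/225 ≈ 0.5689.
Under H₀, SE = √(0.52·0.48/225) = √(0.00110933) = 0.0333.
z = (0.5689 − 0.52)/0.0333 = 0.0489/0.0333 = 1.47.

z = 1.47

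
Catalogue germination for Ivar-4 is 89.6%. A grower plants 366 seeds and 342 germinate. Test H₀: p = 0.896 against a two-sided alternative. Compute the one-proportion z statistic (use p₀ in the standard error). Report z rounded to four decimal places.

p̂ = 342/366 = 0.934426.
Under H₀, SE = √(0.896·0.104/366) = √(0.000254601) = 0.015956.
z = (0.934426 − 0.896)/0.015956 = 0.038426/0.015956 = 2.4082.

z = 2.4082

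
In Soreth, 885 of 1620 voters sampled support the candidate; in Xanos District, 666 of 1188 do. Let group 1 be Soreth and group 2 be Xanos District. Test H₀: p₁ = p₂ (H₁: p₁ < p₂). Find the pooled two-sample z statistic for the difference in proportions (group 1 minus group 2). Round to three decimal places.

z = -0.753

p̂₁ = 885/1620 ≈ 0.546296, p̂₂ = 666/1188 ≈ 0.560606.
Pooled p̂ = (885+666)/(1620+1188) = 1551/2808 = 0.552350.
SE = √(p̂(1−p̂)(1/n₁+1/n₂)) = √(0.552350·0.447650·0.00145903) = √(0.00036076) = 0.018994.
z = (0.546296 − 0.560606)/0.018994 = -0.014310/0.018994 = -0.753.
p-value = P(Z < -0.753) ≈ 0.2256.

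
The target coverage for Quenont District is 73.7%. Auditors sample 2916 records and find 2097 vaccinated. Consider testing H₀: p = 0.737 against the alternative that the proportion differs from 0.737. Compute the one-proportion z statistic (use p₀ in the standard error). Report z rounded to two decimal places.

p̂ = 2097/2916 ≈ 0.71914.
SE = √(p₀(1−p₀)/n) = √(0.19383/2916) = 0.00815.
z = (0.71914 − 0.737)/0.00815 = -0.01786/0.00815 = -2.19.
Two-sided p-value ≈ 2·Φ(−2.191) = 0.0284.

z = -2.19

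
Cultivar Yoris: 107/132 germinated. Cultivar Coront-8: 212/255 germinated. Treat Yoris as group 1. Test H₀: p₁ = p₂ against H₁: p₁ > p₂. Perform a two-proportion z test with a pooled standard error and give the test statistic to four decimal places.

p̂₁ = 107/132 = 0.810606, p̂₂ = 212/255 = 0.831373.
Pooled p̂ = (107+212)/(132+255) = 319/387 = 0.824289.
SE = √(0.144836 × 0.0114973) = 0.040807.
z = (0.810606 − 0.831373)/0.040807 = -0.020767/0.040807 = -0.5089.

z = -0.5089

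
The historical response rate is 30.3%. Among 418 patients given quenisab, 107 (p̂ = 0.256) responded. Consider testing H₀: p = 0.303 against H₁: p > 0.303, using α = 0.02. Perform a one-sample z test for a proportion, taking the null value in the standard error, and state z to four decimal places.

z = -2.0918

p̂ = 107/418 ≈ 0.255981.
Standard error under H₀: √(0.303×0.697/418) = 0.022478.
z = (0.255981 − 0.303)/0.022478 = -0.047019/0.022478 = -2.0918.
p-value = P(Z > -2.092) ≈ 0.9818. With α = 0.02, fail to reject H₀.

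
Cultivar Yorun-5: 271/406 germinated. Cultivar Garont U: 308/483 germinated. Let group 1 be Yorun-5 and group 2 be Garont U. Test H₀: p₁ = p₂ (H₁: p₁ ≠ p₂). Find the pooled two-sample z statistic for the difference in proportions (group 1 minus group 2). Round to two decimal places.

p̂₁ = 271/406 = 0.6675, p̂₂ = 308/483 = 0.6377.
Pooled p̂ = (271+308)/(406+483) = 579/889 = 0.6513.
SE = √(p̂(1−p̂)(1/n₁+1/n₂)) = √(0.6513·0.3487·0.00453345) = √(0.00102959) = 0.0321.
z = (0.6675 − 0.6377)/0.0321 = 0.0298/0.0321 = 0.93.
Two-sided p-value ≈ 2·Φ(−0.929) = 0.3529.

z = 0.93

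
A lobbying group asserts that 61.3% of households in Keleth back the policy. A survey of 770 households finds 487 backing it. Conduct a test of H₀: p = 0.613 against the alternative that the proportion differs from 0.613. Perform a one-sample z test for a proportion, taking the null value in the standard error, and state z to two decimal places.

p̂ = 487/770 ≈ 0.6325.
SE = √(p₀(1−p₀)/n) = √(0.23723/770) = 0.0176.
z = (0.6325 − 0.613)/0.0176 = 0.0195/0.0176 = 1.11.
Two-sided p-value ≈ 2·Φ(−1.109) = 0.2674.

z = 1.11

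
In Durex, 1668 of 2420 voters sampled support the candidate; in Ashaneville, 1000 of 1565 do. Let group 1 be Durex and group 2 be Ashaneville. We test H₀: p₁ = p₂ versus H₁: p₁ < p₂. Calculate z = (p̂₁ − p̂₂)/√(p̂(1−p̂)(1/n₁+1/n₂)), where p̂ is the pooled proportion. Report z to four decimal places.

p̂₁ = 1668/2420 ≈ 0.689256, p̂₂ = 1000/1565 ≈ 0.638978.
Pooled p̂ = (1668+1000)/(2420+1565) = 2668/3985 = 0.669511.
SE = √(p̂(1−p̂)(1/n₁+1/n₂)) = √(0.669511·0.330489·0.0010522) = √(0.000232816) = 0.015258.
z = (0.689256 − 0.638978)/0.015258 = 0.050278/0.015258 = 3.2952.
p-value = P(Z < 3.295) ≈ 0.9995.

z = 3.2952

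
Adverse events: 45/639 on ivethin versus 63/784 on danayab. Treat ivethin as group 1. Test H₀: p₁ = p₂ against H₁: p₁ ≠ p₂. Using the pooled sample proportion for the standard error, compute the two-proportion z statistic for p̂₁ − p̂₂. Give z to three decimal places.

z = -0.704

p̂₁ = 45/639 ≈ 0.07042, p̂₂ = 63/784 ≈ 0.08036.
Pooled p̂ = (45+63)/(639+784) = 108/1423 = 0.07590.
SE = √(p̂(1−p̂)(1/n₁+1/n₂)) = √(0.07590·0.92410·0.00284046) = √(0.000199218) = 0.01411.
z = (0.07042 − 0.08036)/0.01411 = -0.00994/0.01411 = -0.704.
p-value = 2·P(Z > 0.704) ≈ 0.4815.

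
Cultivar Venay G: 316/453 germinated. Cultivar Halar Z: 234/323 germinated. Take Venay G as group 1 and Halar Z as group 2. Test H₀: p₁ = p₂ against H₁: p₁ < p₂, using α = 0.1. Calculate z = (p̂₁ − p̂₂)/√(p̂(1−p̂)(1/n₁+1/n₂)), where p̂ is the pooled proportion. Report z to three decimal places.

z = -0.813

p̂₁ = 316/453 ≈ 0.69757, p̂₂ = 234/323 ≈ 0.72446.
Pooled p̂ = (316+234)/(453+323) = 550/776 = 0.70876.
SE = √(p̂(1−p̂)(1/n₁+1/n₂)) = √(0.70876·0.29124·0.00530348) = √(0.00109473) = 0.03309.
z = (0.69757 − 0.72446)/0.03309 = -0.02689/0.03309 = -0.813.
p-value = P(Z < -0.813) ≈ 0.2082. With α = 0.1, fail to reject H₀.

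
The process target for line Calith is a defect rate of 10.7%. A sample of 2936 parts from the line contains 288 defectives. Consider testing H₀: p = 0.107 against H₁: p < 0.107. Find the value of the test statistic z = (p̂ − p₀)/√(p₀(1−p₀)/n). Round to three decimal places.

p̂ = 288/2936 = 0.098093.
SE = √(p₀(1−p₀)/n) = √(0.095551/2936) = 0.005705.
z = (0.098093 − 0.107)/0.005705 = -0.008907/0.005705 = -1.561.

z = -1.561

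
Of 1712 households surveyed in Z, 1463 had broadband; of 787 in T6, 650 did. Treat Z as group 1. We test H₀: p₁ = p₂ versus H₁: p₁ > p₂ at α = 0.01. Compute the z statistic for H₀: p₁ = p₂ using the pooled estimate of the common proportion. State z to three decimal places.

z = 1.840

p̂₁ = 1463/1712 = 0.854556, p̂₂ = 650/787 = 0.825921.
Pooled p̂ = (1463+650)/(1712+787) = 2113/2499 = 0.845538.
SE = √(p̂(1−p̂)(1/n₁+1/n₂)) = √(0.845538·0.154462·0.00185476) = √(0.000242238) = 0.015564.
z = (0.854556 − 0.825921)/0.015564 = 0.028635/0.015564 = 1.840.
p-value = P(Z > 1.840) ≈ 0.0329. With α = 0.01, fail to reject H₀.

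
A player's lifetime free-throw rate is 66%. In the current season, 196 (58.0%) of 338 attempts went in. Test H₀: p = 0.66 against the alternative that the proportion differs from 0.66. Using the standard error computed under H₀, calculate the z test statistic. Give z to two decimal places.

p̂ = 196/338 = 0.57988.
SE = √(p₀(1−p₀)/n) = √(0.2244/338) = 0.02577.
z = (0.57988 − 0.66)/0.02577 = -0.08012/0.02577 = -3.11.

z = -3.11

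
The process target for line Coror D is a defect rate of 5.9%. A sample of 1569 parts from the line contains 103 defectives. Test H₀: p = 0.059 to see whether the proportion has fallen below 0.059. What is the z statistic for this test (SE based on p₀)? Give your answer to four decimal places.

z = 1.1174

p̂ = 103/1569 ≈ 0.0656469.
SE = √(p₀(1−p₀)/n) = √(0.055519/1569) = 0.0059485.
z = (0.0656469 − 0.059)/0.0059485 = 0.0066469/0.0059485 = 1.1174.
p-value = P(Z < 1.117) ≈ 0.8681.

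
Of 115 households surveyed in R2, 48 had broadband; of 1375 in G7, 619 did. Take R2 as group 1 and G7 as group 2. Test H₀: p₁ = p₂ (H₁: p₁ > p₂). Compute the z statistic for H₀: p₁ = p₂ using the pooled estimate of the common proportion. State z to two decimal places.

z = -0.68

p̂₁ = 48/115 ≈ 0.4174, p̂₂ = 619/1375 ≈ 0.4502.
Pooled p̂ = (48+619)/(115+1375) = 667/1490 = 0.4477.
SE = √(0.24726 × 0.00942292) = 0.0483.
z = (0.4174 − 0.4502)/0.0483 = -0.0328/0.0483 = -0.68.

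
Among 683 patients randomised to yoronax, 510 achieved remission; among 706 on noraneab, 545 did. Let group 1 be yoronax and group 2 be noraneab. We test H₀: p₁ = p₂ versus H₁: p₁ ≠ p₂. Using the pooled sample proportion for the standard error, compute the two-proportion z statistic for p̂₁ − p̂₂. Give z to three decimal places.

p̂₁ = 510/683 ≈ 0.746706, p̂₂ = 545/706 ≈ 0.771955.
Pooled p̂ = (510+545)/(683+706) = 1055/1389 = 0.759539.
SE = √(p̂(1−p̂)(1/n₁+1/n₂)) = √(0.759539·0.240461·0.00288056) = √(0.000526104) = 0.022937.
z = (0.746706 − 0.771955)/0.022937 = -0.025249/0.022937 = -1.101.

z = -1.101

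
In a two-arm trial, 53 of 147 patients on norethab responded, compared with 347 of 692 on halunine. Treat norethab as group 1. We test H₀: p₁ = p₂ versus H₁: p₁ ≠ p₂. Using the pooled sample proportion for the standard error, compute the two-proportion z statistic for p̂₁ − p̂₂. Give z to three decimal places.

z = -3.106

p̂₁ = 53/147 ≈ 0.36054, p̂₂ = 347/692 ≈ 0.50145.
Pooled p̂ = (53+347)/(147+692) = 400/839 = 0.47676.
SE = √(p̂(1−p̂)(1/n₁+1/n₂)) = √(0.47676·0.52324·0.00824781) = √(0.0020575) = 0.04536.
z = (0.36054 − 0.50145)/0.04536 = -0.14091/0.04536 = -3.106.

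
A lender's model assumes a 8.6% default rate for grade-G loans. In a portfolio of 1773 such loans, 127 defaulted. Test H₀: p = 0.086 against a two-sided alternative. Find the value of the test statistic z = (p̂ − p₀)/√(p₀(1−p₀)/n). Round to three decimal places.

p̂ = 127/1773 = 0.07163.
SE = √(p₀(1−p₀)/n) = √(0.078604/1773) = 0.00666.
z = (0.07163 − 0.086)/0.00666 = -0.01437/0.00666 = -2.158.

z = -2.158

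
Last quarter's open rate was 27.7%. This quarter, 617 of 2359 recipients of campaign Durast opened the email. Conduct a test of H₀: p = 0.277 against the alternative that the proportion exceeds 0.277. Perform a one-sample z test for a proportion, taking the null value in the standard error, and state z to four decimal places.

p̂ = 617/2359 = 0.261552.
Standard error under H₀: √(0.277×0.723/2359) = 0.009214.
z = (0.261552 − 0.277)/0.009214 = -0.015448/0.009214 = -1.6766.
p-value = P(Z > -1.677) ≈ 0.9532.

z = -1.6766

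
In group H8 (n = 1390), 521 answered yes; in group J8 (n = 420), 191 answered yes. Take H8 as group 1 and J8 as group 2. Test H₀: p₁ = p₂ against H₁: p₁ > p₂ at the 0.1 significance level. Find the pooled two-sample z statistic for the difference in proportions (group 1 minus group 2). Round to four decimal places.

z = -2.9390

p̂₁ = 521/1390 ≈ 0.374820, p̂₂ = 191/420 ≈ 0.454762.
Pooled p̂ = (521+191)/(1390+420) = 712/1810 = 0.393370.
SE = √(p̂(1−p̂)(1/n₁+1/n₂)) = √(0.393370·0.606630·0.00310038) = √(0.000739843) = 0.027200.
z = (0.374820 − 0.454762)/0.027200 = -0.079942/0.027200 = -2.9390.
p-value = P(Z > -2.939) ≈ 0.9984; since p > α = 0.1, fail to reject H₀.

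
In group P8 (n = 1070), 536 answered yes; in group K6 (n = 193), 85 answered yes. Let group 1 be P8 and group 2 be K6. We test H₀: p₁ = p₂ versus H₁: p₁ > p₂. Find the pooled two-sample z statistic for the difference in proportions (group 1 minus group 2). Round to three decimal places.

p̂₁ = 536/1070 = 0.50093, p̂₂ = 85/193 = 0.44041.
Pooled p̂ = (536+85)/(1070+193) = 621/1263 = 0.49169.
SE = √(p̂(1−p̂)(1/n₁+1/n₂)) = √(0.49169·0.50831·0.00611593) = √(0.00152856) = 0.03910.
z = (0.50093 − 0.44041)/0.03910 = 0.06052/0.03910 = 1.548.

z = 1.548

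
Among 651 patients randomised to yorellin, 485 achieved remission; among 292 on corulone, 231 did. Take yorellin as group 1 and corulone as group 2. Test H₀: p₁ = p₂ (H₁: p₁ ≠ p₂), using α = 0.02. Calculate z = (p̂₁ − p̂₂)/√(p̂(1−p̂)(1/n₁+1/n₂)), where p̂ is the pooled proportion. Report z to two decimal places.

p̂₁ = 485/651 ≈ 0.7450, p̂₂ = 231/292 ≈ 0.7911.
Pooled p̂ = (485+231)/(651+292) = 716/943 = 0.7593.
SE = √(p̂(1−p̂)(1/n₁+1/n₂)) = √(0.7593·0.2407·0.00496076) = √(0.000906699) = 0.0301.
z = (0.7450 − 0.7911)/0.0301 = -0.0461/0.0301 = -1.53.
Two-sided p-value ≈ 2·Φ(−1.531) = 0.1259; since p > α = 0.02, fail to reject H₀.

z = -1.53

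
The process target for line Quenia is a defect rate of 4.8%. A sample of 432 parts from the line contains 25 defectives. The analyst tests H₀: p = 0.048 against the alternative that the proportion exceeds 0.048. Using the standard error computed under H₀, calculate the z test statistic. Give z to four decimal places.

p̂ = 25/432 = 0.0578704.
SE = √(p₀(1−p₀)/n) = √(0.045696/432) = 0.0102848.
z = (0.0578704 − 0.048)/0.0102848 = 0.0098704/0.0102848 = 0.9597.
p-value = P(Z > 0.960) ≈ 0.1686.

z = 0.9597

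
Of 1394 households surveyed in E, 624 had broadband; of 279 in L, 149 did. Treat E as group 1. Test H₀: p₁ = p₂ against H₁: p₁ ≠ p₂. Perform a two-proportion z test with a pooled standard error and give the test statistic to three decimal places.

p̂₁ = 624/1394 ≈ 0.44763, p̂₂ = 149/279 ≈ 0.53405.
Pooled p̂ = (624+149)/(1394+279) = 773/1673 = 0.46204.
SE = √(p̂(1−p̂)(1/n₁+1/n₂)) = √(0.46204·0.53796·0.00430159) = √(0.0010692) = 0.03270.
z = (0.44763 − 0.53405)/0.03270 = -0.08642/0.03270 = -2.643.
p-value = 2·P(Z > 2.643) ≈ 0.0082.

z = -2.643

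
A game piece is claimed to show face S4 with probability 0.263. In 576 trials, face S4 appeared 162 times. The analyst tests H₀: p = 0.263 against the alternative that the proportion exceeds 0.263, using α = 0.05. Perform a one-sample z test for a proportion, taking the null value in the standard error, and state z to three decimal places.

p̂ = 162/576 = 0.28125.
Standard error under H₀: √(0.263×0.737/576) = 0.01834.
z = (0.28125 − 0.263)/0.01834 = 0.01825/0.01834 = 0.995.
p-value = P(Z > 0.995) ≈ 0.1599; since p > α = 0.05, fail to reject H₀.

z = 0.995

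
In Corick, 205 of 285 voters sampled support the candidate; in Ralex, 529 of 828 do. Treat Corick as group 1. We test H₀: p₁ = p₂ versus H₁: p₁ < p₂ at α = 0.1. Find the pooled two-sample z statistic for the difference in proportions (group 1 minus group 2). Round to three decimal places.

p̂₁ = 205/285 = 0.71930, p̂₂ = 529/828 = 0.63889.
Pooled p̂ = (205+529)/(285+828) = 734/1113 = 0.65948.
SE = √(p̂(1−p̂)(1/n₁+1/n₂)) = √(0.65948·0.34052·0.0047165) = √(0.00105917) = 0.03254.
z = (0.71930 − 0.63889)/0.03254 = 0.08041/0.03254 = 2.471.
p-value = P(Z < 2.471) ≈ 0.9933. With α = 0.1, fail to reject H₀.

z = 2.471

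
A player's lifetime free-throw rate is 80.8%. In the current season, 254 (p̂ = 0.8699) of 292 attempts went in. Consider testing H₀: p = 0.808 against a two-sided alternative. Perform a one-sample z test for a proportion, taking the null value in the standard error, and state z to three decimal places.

p̂ = 254/292 = 0.86986.
Standard error under H₀: √(0.808×0.192/292) = 0.02305.
z = (0.86986 − 0.808)/0.02305 = 0.06186/0.02305 = 2.684.

z = 2.684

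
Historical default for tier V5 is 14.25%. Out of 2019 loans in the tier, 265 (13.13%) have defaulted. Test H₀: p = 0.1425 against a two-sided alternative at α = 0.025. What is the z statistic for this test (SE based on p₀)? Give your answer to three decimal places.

z = -1.446

p̂ = 265/2019 ≈ 0.13125.
Under H₀, SE = √(0.1425·0.8575/2019) = √(6.05219e-05) = 0.00778.
z = (0.13125 − 0.1425)/0.00778 = -0.01125/0.00778 = -1.446.
p-value = 2·P(Z > 1.446) ≈ 0.1483. With α = 0.025, fail to reject H₀.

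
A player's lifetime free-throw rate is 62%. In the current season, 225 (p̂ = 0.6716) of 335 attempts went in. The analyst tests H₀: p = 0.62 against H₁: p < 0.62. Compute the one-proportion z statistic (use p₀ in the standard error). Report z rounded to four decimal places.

z = 1.9473

p̂ = 225/335 ≈ 0.6716418.
Under H₀, SE = √(0.62·0.38/335) = √(0.000703284) = 0.0265195.
z = (0.6716418 − 0.62)/0.0265195 = 0.0516418/0.0265195 = 1.9473.
p-value = P(Z < 1.947) ≈ 0.9743.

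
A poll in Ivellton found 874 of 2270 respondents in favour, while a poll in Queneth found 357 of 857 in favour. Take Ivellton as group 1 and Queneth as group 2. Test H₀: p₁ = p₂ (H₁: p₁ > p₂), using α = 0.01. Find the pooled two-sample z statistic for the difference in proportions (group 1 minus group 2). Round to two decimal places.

z = -1.61

p̂₁ = 874/2270 = 0.3850, p̂₂ = 357/857 = 0.4166.
Pooled p̂ = (874+357)/(2270+857) = 1231/3127 = 0.3937.
SE = √(p̂(1−p̂)(1/n₁+1/n₂)) = √(0.3937·0.6063·0.00160739) = √(0.000383674) = 0.0196.
z = (0.3850 − 0.4166)/0.0196 = -0.0316/0.0196 = -1.61.
p-value = P(Z > -1.611) ≈ 0.9464, so at α = 0.01 we fail to reject H₀.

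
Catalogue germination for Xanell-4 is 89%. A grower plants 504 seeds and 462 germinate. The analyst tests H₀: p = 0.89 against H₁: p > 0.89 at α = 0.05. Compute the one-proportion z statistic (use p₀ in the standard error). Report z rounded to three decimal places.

p̂ = 462/504 ≈ 0.91667.
Under H₀, SE = √(0.89·0.11/504) = √(0.000194246) = 0.01394.
z = (0.91667 − 0.89)/0.01394 = 0.02667/0.01394 = 1.913.
p-value = P(Z > 1.913) ≈ 0.0279; since p < α = 0.05, reject H₀.

z = 1.913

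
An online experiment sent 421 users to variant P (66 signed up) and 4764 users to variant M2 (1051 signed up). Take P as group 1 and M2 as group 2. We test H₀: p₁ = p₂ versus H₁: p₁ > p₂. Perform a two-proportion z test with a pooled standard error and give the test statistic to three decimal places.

z = -3.054

p̂₁ = 66/421 ≈ 0.156770, p̂₂ = 1051/4764 ≈ 0.220613.
Pooled p̂ = (66+1051)/(421+4764) = 1117/5185 = 0.215429.
SE = √(p̂(1−p̂)(1/n₁+1/n₂)) = √(0.215429·0.784571·0.0025852) = √(0.00043695) = 0.020903.
z = (0.156770 − 0.220613)/0.020903 = -0.063843/0.020903 = -3.054.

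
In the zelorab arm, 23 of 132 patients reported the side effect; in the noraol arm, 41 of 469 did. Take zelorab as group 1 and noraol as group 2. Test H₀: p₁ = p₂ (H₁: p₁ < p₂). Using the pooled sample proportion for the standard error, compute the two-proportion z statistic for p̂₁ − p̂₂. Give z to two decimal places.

z = 2.86

p̂₁ = 23/132 = 0.1742, p̂₂ = 41/469 = 0.0874.
Pooled p̂ = (23+41)/(132+469) = 64/601 = 0.1065.
SE = √(p̂(1−p̂)(1/n₁+1/n₂)) = √(0.1065·0.8935·0.00970795) = √(0.000923704) = 0.0304.
z = (0.1742 − 0.0874)/0.0304 = 0.0868/0.0304 = 2.86.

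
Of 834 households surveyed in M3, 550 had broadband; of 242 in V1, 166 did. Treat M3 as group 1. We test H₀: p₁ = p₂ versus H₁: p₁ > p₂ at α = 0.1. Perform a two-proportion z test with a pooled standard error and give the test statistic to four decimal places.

z = -0.7686

p̂₁ = 550/834 ≈ 0.6594724, p̂₂ = 166/242 ≈ 0.6859504.
Pooled p̂ = (550+166)/(834+242) = 716/1076 = 0.6654275.
SE = √(0.222634 × 0.00533127) = 0.0344517.
z = (0.6594724 − 0.6859504)/0.0344517 = -0.0264780/0.0344517 = -0.7686.
p-value = P(Z > -0.769) ≈ 0.7789. With α = 0.1, fail to reject H₀.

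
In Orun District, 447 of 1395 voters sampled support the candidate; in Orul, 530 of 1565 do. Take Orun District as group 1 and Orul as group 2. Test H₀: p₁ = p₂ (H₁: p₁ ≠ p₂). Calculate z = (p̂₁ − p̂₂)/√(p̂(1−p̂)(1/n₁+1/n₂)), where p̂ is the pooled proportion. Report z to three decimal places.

p̂₁ = 447/1395 ≈ 0.32043, p̂₂ = 530/1565 ≈ 0.33866.
Pooled p̂ = (447+530)/(1395+1565) = 977/2960 = 0.33007.
SE = √(p̂(1−p̂)(1/n₁+1/n₂)) = √(0.33007·0.66993·0.00135582) = √(0.000299804) = 0.01731.
z = (0.32043 − 0.33866)/0.01731 = -0.01823/0.01731 = -1.053.
Two-sided p-value ≈ 2·Φ(−1.053) = 0.2925.

z = -1.053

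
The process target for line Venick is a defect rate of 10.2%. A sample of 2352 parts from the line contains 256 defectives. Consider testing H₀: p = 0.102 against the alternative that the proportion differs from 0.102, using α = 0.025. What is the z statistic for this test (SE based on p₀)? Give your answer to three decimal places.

p̂ = 256/2352 ≈ 0.108844.
Standard error under H₀: √(0.102×0.898/2352) = 0.006241.
z = (0.108844 − 0.102)/0.006241 = 0.006844/0.006241 = 1.097.
p-value = 2·P(Z > 1.097) ≈ 0.2728; since p > α = 0.025, fail to reject H₀.

z = 1.097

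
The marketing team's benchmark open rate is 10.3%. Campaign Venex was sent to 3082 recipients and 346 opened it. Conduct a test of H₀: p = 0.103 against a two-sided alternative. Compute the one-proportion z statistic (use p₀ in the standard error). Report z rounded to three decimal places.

p̂ = 346/3082 ≈ 0.112265.
SE = √(p₀(1−p₀)/n) = √(0.092391/3082) = 0.005475.
z = (0.112265 − 0.103)/0.005475 = 0.009265/0.005475 = 1.692.

z = 1.692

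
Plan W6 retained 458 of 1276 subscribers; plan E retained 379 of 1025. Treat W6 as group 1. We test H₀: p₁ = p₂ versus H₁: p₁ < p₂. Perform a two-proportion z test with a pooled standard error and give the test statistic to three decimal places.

p̂₁ = 458/1276 = 0.358934, p̂₂ = 379/1025 = 0.369756.
Pooled p̂ = (458+379)/(1276+1025) = 837/2301 = 0.363755.
SE = √(p̂(1−p̂)(1/n₁+1/n₂)) = √(0.363755·0.636245·0.00175931) = √(0.00040717) = 0.020178.
z = (0.358934 − 0.369756)/0.020178 = -0.010822/0.020178 = -0.536.
p-value = P(Z < -0.536) ≈ 0.2959.

z = -0.536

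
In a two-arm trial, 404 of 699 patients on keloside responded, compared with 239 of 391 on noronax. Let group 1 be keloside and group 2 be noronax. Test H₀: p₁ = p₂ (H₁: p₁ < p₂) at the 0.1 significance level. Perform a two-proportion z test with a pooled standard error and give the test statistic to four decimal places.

z = -1.0716

p̂₁ = 404/699 = 0.577969, p̂₂ = 239/391 = 0.611253.
Pooled p̂ = (404+239)/(699+391) = 643/1090 = 0.589908.
SE = √(p̂(1−p̂)(1/n₁+1/n₂)) = √(0.589908·0.410092·0.00398816) = √(0.000964802) = 0.031061.
z = (0.577969 − 0.611253)/0.031061 = -0.033284/0.031061 = -1.0716.
p-value = P(Z < -1.072) ≈ 0.1420. With α = 0.1, fail to reject H₀.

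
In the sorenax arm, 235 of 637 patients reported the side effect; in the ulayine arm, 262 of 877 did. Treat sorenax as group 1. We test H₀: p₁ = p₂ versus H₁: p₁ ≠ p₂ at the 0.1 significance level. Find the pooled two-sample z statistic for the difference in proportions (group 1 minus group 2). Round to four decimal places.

p̂₁ = 235/637 = 0.3689168, p̂₂ = 262/877 = 0.2987457.
Pooled p̂ = (235+262)/(637+877) = 497/1514 = 0.3282695.
SE = √(0.220509 × 0.00271011) = 0.0244459.
z = (0.3689168 − 0.2987457)/0.0244459 = 0.0701711/0.0244459 = 2.8705.
p-value = 2·P(Z > 2.870) ≈ 0.0041. With α = 0.1, reject H₀.

z = 2.8705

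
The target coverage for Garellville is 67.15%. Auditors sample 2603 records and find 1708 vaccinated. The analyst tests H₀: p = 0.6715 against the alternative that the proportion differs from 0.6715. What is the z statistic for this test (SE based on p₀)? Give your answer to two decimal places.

p̂ = 1708/2603 = 0.656166.
Under H₀, SE = √(0.6715·0.3285/2603) = √(8.47437e-05) = 0.009206.
z = (0.656166 − 0.6715)/0.009206 = -0.015334/0.009206 = -1.67.

z = -1.67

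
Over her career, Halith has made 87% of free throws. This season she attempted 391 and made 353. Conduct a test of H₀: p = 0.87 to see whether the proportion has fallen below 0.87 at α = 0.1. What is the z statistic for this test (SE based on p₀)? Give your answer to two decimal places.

z = 1.93

p̂ = 353/391 ≈ 0.9028.
SE = √(p₀(1−p₀)/n) = √(0.1131/391) = 0.0170.
z = (0.9028 − 0.87)/0.0170 = 0.0328/0.0170 = 1.93.
p-value = P(Z < 1.929) ≈ 0.9732. With α = 0.1, fail to reject H₀.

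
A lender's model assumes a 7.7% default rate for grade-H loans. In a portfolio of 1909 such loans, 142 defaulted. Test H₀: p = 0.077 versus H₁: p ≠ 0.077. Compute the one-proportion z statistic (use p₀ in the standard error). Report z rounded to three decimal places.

z = -0.429

p̂ = 142/1909 ≈ 0.074384.
Under H₀, SE = √(0.077·0.923/1909) = √(3.72294e-05) = 0.006102.
z = (0.074384 − 0.077)/0.006102 = -0.002616/0.006102 = -0.429.
p-value = 2·P(Z > 0.429) ≈ 0.6682.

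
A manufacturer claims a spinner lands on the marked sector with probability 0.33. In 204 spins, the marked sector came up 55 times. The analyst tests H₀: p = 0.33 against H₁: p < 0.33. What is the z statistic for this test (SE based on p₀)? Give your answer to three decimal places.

p̂ = 55/204 ≈ 0.26961.
Under H₀, SE = √(0.33·0.67/204) = √(0.00108382) = 0.03292.
z = (0.26961 − 0.33)/0.03292 = -0.06039/0.03292 = -1.834.

z = -1.834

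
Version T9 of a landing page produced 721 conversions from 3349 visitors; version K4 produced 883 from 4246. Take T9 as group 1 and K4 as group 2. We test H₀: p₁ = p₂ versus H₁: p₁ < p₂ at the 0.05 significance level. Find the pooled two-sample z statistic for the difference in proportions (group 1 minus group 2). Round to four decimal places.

z = 0.7768

p̂₁ = 721/3349 = 0.215288, p̂₂ = 883/4246 = 0.207960.
Pooled p̂ = (721+883)/(3349+4246) = 1604/7595 = 0.211192.
SE = √(0.16659 × 0.000534112) = 0.009433.
z = (0.215288 − 0.207960)/0.009433 = 0.007328/0.009433 = 0.7768.
p-value = P(Z < 0.777) ≈ 0.7814; since p > α = 0.05, fail to reject H₀.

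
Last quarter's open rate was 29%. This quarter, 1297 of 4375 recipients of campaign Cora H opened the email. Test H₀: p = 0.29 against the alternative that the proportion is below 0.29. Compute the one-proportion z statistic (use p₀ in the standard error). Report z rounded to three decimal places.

p̂ = 1297/4375 = 0.296457.
SE = √(p₀(1−p₀)/n) = √(0.2059/4375) = 0.006860.
z = (0.296457 − 0.29)/0.006860 = 0.006457/0.006860 = 0.941.
p-value = P(Z < 0.941) ≈ 0.8267.

z = 0.941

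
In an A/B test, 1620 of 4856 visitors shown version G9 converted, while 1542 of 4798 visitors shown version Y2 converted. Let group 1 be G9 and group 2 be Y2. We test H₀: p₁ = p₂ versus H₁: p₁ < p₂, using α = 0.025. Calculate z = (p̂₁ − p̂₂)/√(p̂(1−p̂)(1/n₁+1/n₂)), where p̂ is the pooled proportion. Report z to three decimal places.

p̂₁ = 1620/4856 = 0.333608, p̂₂ = 1542/4798 = 0.321384.
Pooled p̂ = (1620+1542)/(4856+4798) = 3162/9654 = 0.327533.
SE = √(0.220255 × 0.000414351) = 0.009553.
z = (0.333608 − 0.321384)/0.009553 = 0.012224/0.009553 = 1.280.
p-value = P(Z < 1.280) ≈ 0.8997. With α = 0.025, fail to reject H₀.

z = 1.280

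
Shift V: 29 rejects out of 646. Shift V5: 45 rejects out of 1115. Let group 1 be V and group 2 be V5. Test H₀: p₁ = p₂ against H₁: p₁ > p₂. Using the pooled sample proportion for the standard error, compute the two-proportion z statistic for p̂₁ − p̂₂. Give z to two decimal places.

p̂₁ = 29/646 = 0.04489, p̂₂ = 45/1115 = 0.04036.
Pooled p̂ = (29+45)/(646+1115) = 74/1761 = 0.04202.
SE = √(p̂(1−p̂)(1/n₁+1/n₂)) = √(0.04202·0.95798·0.00244485) = √(9.84193e-05) = 0.00992.
z = (0.04489 − 0.04036)/0.00992 = 0.00453/0.00992 = 0.46.
p-value = P(Z > 0.457) ≈ 0.3239.

z = 0.46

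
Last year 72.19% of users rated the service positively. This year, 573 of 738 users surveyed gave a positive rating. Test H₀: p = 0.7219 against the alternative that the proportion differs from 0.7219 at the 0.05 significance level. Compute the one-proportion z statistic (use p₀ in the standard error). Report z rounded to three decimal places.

p̂ = 573/738 ≈ 0.77642.
SE = √(p₀(1−p₀)/n) = √(0.20076/738) = 0.01649.
z = (0.77642 − 0.7219)/0.01649 = 0.05452/0.01649 = 3.306.
p-value = 2·P(Z > 3.306) ≈ 0.0009. With α = 0.05, reject H₀.

z = 3.306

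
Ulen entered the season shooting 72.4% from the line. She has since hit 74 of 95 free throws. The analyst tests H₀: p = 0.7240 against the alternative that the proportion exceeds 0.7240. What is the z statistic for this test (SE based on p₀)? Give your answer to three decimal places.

p̂ = 74/95 ≈ 0.77895.
Standard error under H₀: √(0.724×0.276/95) = 0.04586.
z = (0.77895 − 0.724)/0.04586 = 0.05495/0.04586 = 1.198.
p-value = P(Z > 1.198) ≈ 0.1154.

z = 1.198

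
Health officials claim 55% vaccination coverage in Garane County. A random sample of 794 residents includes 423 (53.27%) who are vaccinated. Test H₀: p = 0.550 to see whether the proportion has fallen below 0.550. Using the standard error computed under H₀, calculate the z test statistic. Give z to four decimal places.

p̂ = 423/794 = 0.532746.
Under H₀, SE = √(0.55·0.45/794) = √(0.000311713) = 0.017655.
z = (0.532746 − 0.55)/0.017655 = -0.017254/0.017655 = -0.9773.
p-value = P(Z < -0.977) ≈ 0.1642.

z = -0.9773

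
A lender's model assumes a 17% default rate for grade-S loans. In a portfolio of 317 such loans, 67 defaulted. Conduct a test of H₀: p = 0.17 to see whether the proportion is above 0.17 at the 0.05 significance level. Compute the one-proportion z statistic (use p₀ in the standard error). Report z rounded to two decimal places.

p̂ = 67/317 ≈ 0.2114.
SE = √(p₀(1−p₀)/n) = √(0.1411/317) = 0.0211.
z = (0.2114 − 0.17)/0.0211 = 0.0414/0.0211 = 1.96.
p-value = P(Z > 1.960) ≈ 0.0250, so at α = 0.05 we reject H₀.

z = 1.96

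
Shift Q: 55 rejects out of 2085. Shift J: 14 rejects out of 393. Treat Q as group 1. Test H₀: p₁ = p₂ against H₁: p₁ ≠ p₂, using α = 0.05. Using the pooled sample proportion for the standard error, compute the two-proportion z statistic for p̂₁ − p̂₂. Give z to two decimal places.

p̂₁ = 55/2085 ≈ 0.0264, p̂₂ = 14/393 ≈ 0.0356.
Pooled p̂ = (55+14)/(2085+393) = 69/2478 = 0.0278.
SE = √(0.0270697 × 0.00302415) = 0.0090.
z = (0.0264 − 0.0356)/0.0090 = -0.0092/0.0090 = -1.02.
Two-sided p-value ≈ 2·Φ(−1.022) = 0.3069. With α = 0.05, fail to reject H₀.

z = -1.02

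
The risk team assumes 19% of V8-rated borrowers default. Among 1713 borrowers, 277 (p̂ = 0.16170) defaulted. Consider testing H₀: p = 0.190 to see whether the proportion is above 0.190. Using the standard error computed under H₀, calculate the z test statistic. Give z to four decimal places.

z = -2.9852

p̂ = 277/1713 = 0.1617046.
Standard error under H₀: √(0.19×0.81/1713) = 0.0094785.
z = (0.1617046 − 0.19)/0.0094785 = -0.0282954/0.0094785 = -2.9852.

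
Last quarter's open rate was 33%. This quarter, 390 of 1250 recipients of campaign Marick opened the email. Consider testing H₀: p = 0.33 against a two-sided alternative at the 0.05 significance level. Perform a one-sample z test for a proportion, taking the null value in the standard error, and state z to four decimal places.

p̂ = 390/1250 = 0.312000.
SE = √(p₀(1−p₀)/n) = √(0.2211/1250) = 0.013300.
z = (0.312000 − 0.33)/0.013300 = -0.018000/0.013300 = -1.3534.
p-value = 2·P(Z > 1.353) ≈ 0.1759; since p > α = 0.05, fail to reject H₀.

z = -1.3534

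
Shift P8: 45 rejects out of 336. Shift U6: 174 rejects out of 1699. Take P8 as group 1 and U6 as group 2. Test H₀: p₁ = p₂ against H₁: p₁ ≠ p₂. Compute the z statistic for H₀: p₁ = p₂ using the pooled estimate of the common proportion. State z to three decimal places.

z = 1.703

p̂₁ = 45/336 = 0.133929, p̂₂ = 174/1699 = 0.102413.
Pooled p̂ = (45+174)/(336+1699) = 219/2035 = 0.107617.
SE = √(p̂(1−p̂)(1/n₁+1/n₂)) = √(0.107617·0.892383·0.00356477) = √(0.000342344) = 0.018503.
z = (0.133929 − 0.102413)/0.018503 = 0.031516/0.018503 = 1.703.
Two-sided p-value ≈ 2·Φ(−1.703) = 0.0885.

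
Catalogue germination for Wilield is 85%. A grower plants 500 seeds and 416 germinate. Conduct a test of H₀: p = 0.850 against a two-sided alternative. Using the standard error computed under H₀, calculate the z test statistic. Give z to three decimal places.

p̂ = 416/500 = 0.83200.
SE = √(p₀(1−p₀)/n) = √(0.1275/500) = 0.01597.
z = (0.83200 − 0.85)/0.01597 = -0.01800/0.01597 = -1.127.
p-value = 2·P(Z > 1.127) ≈ 0.2597.

z = -1.127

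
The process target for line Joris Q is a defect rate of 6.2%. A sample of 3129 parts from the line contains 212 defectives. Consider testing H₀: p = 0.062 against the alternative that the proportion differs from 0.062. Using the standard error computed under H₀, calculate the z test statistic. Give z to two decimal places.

p̂ = 212/3129 ≈ 0.06775.
SE = √(p₀(1−p₀)/n) = √(0.058156/3129) = 0.00431.
z = (0.06775 − 0.062)/0.00431 = 0.00575/0.00431 = 1.33.
Two-sided p-value ≈ 2·Φ(−1.335) = 0.1820.

z = 1.33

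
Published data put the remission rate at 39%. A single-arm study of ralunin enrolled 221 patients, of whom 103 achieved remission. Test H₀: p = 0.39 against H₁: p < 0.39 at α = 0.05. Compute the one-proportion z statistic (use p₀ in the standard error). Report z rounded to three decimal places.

p̂ = 103/221 = 0.46606.
SE = √(p₀(1−p₀)/n) = √(0.2379/221) = 0.03281.
z = (0.46606 − 0.39)/0.03281 = 0.07606/0.03281 = 2.318.
p-value = P(Z < 2.318) ≈ 0.9898. With α = 0.05, fail to reject H₀.

z = 2.318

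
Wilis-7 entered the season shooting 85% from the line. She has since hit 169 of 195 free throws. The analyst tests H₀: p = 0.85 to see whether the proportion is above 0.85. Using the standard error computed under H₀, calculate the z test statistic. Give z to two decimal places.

z = 0.65

p̂ = 169/195 ≈ 0.8667.
SE = √(p₀(1−p₀)/n) = √(0.1275/195) = 0.0256.
z = (0.8667 − 0.85)/0.0256 = 0.0167/0.0256 = 0.65.
p-value = P(Z > 0.652) ≈ 0.2573.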